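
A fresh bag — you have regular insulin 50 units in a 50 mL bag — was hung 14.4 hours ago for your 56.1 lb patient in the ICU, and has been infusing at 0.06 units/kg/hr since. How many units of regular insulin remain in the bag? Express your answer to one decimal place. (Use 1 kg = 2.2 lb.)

28.0 units

Weight = 56.1 lb ÷ 2.2 lb/kg = 25.5 kg
Dose = 0.06 units/kg/hr × 25.5 kg = 1.53 units/hr
Concentration = 50 units ÷ 50 mL = 1 units/mL
Rate = 1.53 units/hr ÷ 1 units/mL = 1.53 mL/hr
Volume infused = 1.53 mL/hr × 14.4 hr = 22.032 mL
Volume remaining = 50 − 22.032 = 27.968 mL
Drug remaining = 27.968 mL × 1 units/mL = 27.968 units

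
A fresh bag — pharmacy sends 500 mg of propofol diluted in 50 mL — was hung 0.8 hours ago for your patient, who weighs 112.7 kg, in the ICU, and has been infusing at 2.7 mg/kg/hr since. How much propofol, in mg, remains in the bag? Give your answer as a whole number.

257 mg

Dose = 2.7 mg/kg/hr × 112.7 kg = 304.29 mg/hr
Concentration = 500 mg ÷ 50 mL = 10 mg/mL
Rate = 304.29 mg/hr ÷ 10 mg/mL = 30.429 mL/hr
Volume infused = 30.429 mL/hr × 0.8 hr = 24.3432 mL
Volume remaining = 50 − 24.3432 = 25.6568 mL
Drug remaining = 25.6568 mL × 10 mg/mL = 256.568 mg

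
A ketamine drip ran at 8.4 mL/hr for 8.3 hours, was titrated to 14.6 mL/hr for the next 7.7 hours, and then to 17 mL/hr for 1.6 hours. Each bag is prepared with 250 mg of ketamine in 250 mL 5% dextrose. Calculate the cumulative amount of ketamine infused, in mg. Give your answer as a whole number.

209 mg

Concentration = 250 mg ÷ 250 mL = 1 mg/mL
Stage 1: 8.4 mL/hr × 8.3 hr = 69.72 mL → 69.72 mL × 1 mg/mL = 69.72 mg
Stage 2: 14.6 mL/hr × 7.7 hr = 112.42 mL → 112.42 mL × 1 mg/mL = 112.42 mg
Stage 3: 17 mL/hr × 1.6 hr = 27.2 mL → 27.2 mL × 1 mg/mL = 27.2 mg
Total = 69.72 + 112.42 + 27.2 = 209.34 mg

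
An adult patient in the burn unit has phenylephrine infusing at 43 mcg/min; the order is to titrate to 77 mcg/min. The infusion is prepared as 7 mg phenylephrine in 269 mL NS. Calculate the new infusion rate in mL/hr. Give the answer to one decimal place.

177.5 mL/hr

77 mcg/min × 60 min/hr = 4620 mcg/hr
Concentration = 7 mg ÷ 269 mL = 0.0260223 mg/mL = 26.0223 mcg/mL
Rate = 4620 mcg/hr ÷ 26.0223 mcg/mL = 177.54 mL/hr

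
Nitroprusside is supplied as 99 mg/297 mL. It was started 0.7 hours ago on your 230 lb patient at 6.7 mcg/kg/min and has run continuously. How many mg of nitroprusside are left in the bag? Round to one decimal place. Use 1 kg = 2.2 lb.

69.6 mg

Weight = 230 lb ÷ 2.2 lb/kg = 104.5455 kg
Dose = 6.7 mcg/kg/min × 104.5455 kg = 700.4545 mcg/min
700.4545 mcg/min × 60 min/hr = 42027.27 mcg/hr
Concentration = 99 mg ÷ 297 mL = 0.3333333 mg/mL = 333.3333 mcg/mL
Rate = 42027.27 mcg/hr ÷ 333.3333 mcg/mL = 126.0818 mL/hr
Volume infused = 126.0818 mL/hr × 0.7 hr = 88.25727 mL
Volume remaining = 297 − 88.25727 = 208.7427 mL
Drug remaining = 208.7427 mL × 333.3333 mcg/mL = 69580.91 mcg = 69.58091 mg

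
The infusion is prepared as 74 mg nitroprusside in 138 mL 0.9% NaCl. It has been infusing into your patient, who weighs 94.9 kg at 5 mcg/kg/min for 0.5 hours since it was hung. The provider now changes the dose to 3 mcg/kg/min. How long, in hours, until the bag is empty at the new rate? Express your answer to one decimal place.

Initial rate:
Dose = 5 mcg/kg/min × 94.9 kg = 474.5 mcg/min
474.5 mcg/min × 60 min/hr = 28470 mcg/hr
Concentration = 74 mg ÷ 138 mL = 0.5362319 mg/mL = 536.2319 mcg/mL
Rate = 28470 mcg/hr ÷ 536.2319 mcg/mL = 53.0927 mL/hr
Volume infused so far = 53.0927 mL/hr × 0.5 hr = 26.54635 mL
Volume remaining = 138 − 26.54635 = 111.4536 mL
New rate:
Dose = 3 mcg/kg/min × 94.9 kg = 284.7 mcg/min
284.7 mcg/min × 60 min/hr = 17082 mcg/hr
Rate = 17082 mcg/hr ÷ 536.2319 mcg/mL = 31.85562 mL/hr
Time remaining = 111.4536 mL ÷ 31.85562 mL/hr = 3.498712 hr

3.5 hours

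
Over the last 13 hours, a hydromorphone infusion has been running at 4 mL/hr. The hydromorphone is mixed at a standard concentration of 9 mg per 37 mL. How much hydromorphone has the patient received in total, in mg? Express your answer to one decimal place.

12.6 mg

Concentration = 9 mg ÷ 37 mL = 0.2432432 mg/mL
Drug rate = 4 mL/hr × 0.2432432 mg/mL = 0.972973 mg/hr
Total = 0.972973 mg/hr × 13 hr = 12.64865 mg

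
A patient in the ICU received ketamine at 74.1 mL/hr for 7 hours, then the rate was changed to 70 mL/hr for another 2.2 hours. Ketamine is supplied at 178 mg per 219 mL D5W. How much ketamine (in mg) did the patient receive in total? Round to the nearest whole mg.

Concentration = 178 mg ÷ 219 mL = 0.8127854 mg/mL
Stage 1: 74.1 mL/hr × 7 hr = 518.7 mL → 518.7 mL × 0.8127854 mg/mL = 421.5918 mg
Stage 2: 70 mL/hr × 2.2 hr = 154 mL → 154 mL × 0.8127854 mg/mL = 125.1689 mg
Total = 421.5918 + 125.1689 = 546.7607 mg

547 mg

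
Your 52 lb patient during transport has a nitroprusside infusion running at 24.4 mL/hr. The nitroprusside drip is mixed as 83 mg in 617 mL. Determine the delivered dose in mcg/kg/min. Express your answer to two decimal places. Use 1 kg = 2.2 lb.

Weight = 52 lb ÷ 2.2 lb/kg = 23.63636 kg
Concentration = 83 mg ÷ 617 mL = 0.1345219 mg/mL = 134.5219 mcg/mL
Drug rate = 24.4 mL/hr × 134.5219 mcg/mL = 3282.334 mcg/hr
3282.334 mcg/hr ÷ 60 min/hr = 54.70556 mcg/min
54.70556 mcg/min ÷ 23.63636 kg = 2.314466 mcg/kg/min

2.31 mcg/kg/min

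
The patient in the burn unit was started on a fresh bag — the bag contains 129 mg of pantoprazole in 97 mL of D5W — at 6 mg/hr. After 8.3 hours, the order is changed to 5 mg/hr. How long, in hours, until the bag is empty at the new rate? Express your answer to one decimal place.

15.8 hours

Initial rate:
Concentration = 129 mg ÷ 97 mL = 1.329897 mg/mL
Rate = 6 mg/hr ÷ 1.329897 mg/mL = 4.511628 mL/hr
Volume infused so far = 4.511628 mL/hr × 8.3 hr = 37.44651 mL
Volume remaining = 97 − 37.44651 = 59.55349 mL
New rate:
Rate = 5 mg/hr ÷ 1.329897 mg/mL = 3.75969 mL/hr
Time remaining = 59.55349 mL ÷ 3.75969 mL/hr = 15.84 hr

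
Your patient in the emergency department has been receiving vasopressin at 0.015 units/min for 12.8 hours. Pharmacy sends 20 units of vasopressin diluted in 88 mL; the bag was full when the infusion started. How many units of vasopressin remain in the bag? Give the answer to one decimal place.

8.5 units

0.015 units/min × 60 min/hr = 0.9 units/hr
Concentration = 20 units ÷ 88 mL = 0.2272727 units/mL
Rate = 0.9 units/hr ÷ 0.2272727 units/mL = 3.96 mL/hr
Volume infused = 3.96 mL/hr × 12.8 hr = 50.688 mL
Volume remaining = 88 − 50.688 = 37.312 mL
Drug remaining = 37.312 mL × 0.2272727 units/mL = 8.48 units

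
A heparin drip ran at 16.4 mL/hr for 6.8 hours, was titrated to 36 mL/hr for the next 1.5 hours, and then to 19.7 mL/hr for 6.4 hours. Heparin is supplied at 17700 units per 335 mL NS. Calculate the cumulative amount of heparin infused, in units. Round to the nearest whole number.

15407 units

Concentration = 17700 units ÷ 335 mL = 52.83582 units/mL
Stage 1: 16.4 mL/hr × 6.8 hr = 111.52 mL → 111.52 mL × 52.83582 units/mL = 5892.251 units
Stage 2: 36 mL/hr × 1.5 hr = 54 mL → 54 mL × 52.83582 units/mL = 2853.134 units
Stage 3: 19.7 mL/hr × 6.4 hr = 126.08 mL → 126.08 mL × 52.83582 units/mL = 6661.54 units
Total = 5892.251 + 2853.134 + 6661.54 = 15406.93 units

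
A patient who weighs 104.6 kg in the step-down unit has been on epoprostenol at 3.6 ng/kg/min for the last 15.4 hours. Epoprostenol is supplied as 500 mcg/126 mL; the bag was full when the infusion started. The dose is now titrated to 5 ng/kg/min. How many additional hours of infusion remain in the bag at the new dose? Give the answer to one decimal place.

4.8 hours

Initial rate:
Dose = 3.6 ng/kg/min × 104.6 kg = 376.56 ng/min
376.56 ng/min × 60 min/hr = 22593.6 ng/hr
Concentration = 500 mcg ÷ 126 mL = 3.968254 mcg/mL = 3968.254 ng/mL
Rate = 22593.6 ng/hr ÷ 3968.254 ng/mL = 5.693587 mL/hr
Volume infused so far = 5.693587 mL/hr × 15.4 hr = 87.68124 mL
Volume remaining = 126 − 87.68124 = 38.31876 mL
New rate:
Dose = 5 ng/kg/min × 104.6 kg = 523 ng/min
523 ng/min × 60 min/hr = 31380 ng/hr
Rate = 31380 ng/hr ÷ 3968.254 ng/mL = 7.90776 mL/hr
Time remaining = 38.31876 mL ÷ 7.90776 mL/hr = 4.845716 hr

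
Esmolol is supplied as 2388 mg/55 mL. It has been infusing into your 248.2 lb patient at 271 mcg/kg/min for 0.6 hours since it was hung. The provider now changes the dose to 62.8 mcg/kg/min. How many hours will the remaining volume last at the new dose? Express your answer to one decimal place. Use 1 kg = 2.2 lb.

3.0 hours

Initial rate:
Weight = 248.2 lb ÷ 2.2 lb/kg = 112.8182 kg
Dose = 271 mcg/kg/min × 112.8182 kg = 30573.73 mcg/min
30573.73 mcg/min × 60 min/hr = 1834424 mcg/hr
Concentration = 2388 mg ÷ 55 mL = 43.41818 mg/mL = 43418.18 mcg/mL
Rate = 1834424 mcg/hr ÷ 43418.18 mcg/mL = 42.25013 mL/hr
Volume infused so far = 42.25013 mL/hr × 0.6 hr = 25.35008 mL
Volume remaining = 55 − 25.35008 = 29.64992 mL
New rate:
Dose = 62.8 mcg/kg/min × 112.8182 kg = 7084.982 mcg/min
7084.982 mcg/min × 60 min/hr = 425098.9 mcg/hr
Rate = 425098.9 mcg/hr ÷ 43418.18 mcg/mL = 9.790804 mL/hr
Time remaining = 29.64992 mL ÷ 9.790804 mL/hr = 3.028344 hr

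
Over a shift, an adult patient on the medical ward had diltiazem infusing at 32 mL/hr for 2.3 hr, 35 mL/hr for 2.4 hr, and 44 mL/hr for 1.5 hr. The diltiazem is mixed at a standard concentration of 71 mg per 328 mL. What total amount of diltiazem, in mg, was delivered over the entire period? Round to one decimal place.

Concentration = 71 mg ÷ 328 mL = 0.2164634 mg/mL
Stage 1: 32 mL/hr × 2.3 hr = 73.6 mL → 73.6 mL × 0.2164634 mg/mL = 15.93171 mg
Stage 2: 35 mL/hr × 2.4 hr = 84 mL → 84 mL × 0.2164634 mg/mL = 18.18293 mg
Stage 3: 44 mL/hr × 1.5 hr = 66 mL → 66 mL × 0.2164634 mg/mL = 14.28659 mg
Total = 15.93171 + 18.18293 + 14.28659 = 48.40122 mg

48.4 mg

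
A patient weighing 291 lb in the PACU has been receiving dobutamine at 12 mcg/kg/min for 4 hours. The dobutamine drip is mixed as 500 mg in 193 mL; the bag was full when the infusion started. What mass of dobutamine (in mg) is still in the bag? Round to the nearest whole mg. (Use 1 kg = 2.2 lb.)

119 mg

Weight = 291 lb ÷ 2.2 lb/kg = 132.2727 kg
Dose = 12 mcg/kg/min × 132.2727 kg = 1587.273 mcg/min
1587.273 mcg/min × 60 min/hr = 95236.36 mcg/hr
Concentration = 500 mg ÷ 193 mL = 2.590674 mg/mL = 2590.674 mcg/mL
Rate = 95236.36 mcg/hr ÷ 2590.674 mcg/mL = 36.76124 mL/hr
Volume infused = 36.76124 mL/hr × 4 hr = 147.0449 mL
Volume remaining = 193 − 147.0449 = 45.95505 mL
Drug remaining = 45.95505 mL × 2590.674 mcg/mL = 119054.5 mcg = 119.0545 mg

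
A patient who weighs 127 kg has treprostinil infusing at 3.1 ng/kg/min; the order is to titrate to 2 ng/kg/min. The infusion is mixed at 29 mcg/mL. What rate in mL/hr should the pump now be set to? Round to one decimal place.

Dose = 2 ng/kg/min × 127 kg = 254 ng/min
254 ng/min × 60 min/hr = 15240 ng/hr
Concentration = 29 mcg/mL = 29000 ng/mL
Rate = 15240 ng/hr ÷ 29000 ng/mL = 0.5255172 mL/hr

0.5 mL/hr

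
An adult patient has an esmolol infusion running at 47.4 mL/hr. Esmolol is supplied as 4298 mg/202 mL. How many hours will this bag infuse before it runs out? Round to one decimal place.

4.3 hours

Duration = 202 mL ÷ 47.4 mL/hr = 4.261603 hr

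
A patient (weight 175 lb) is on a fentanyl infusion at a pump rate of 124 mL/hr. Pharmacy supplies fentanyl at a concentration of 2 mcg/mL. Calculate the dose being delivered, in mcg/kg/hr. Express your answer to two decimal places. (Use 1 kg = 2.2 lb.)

Weight = 175 lb ÷ 2.2 lb/kg = 79.54545 kg
Drug rate = 124 mL/hr × 2 mcg/mL = 248 mcg/hr
248 mcg/hr ÷ 79.54545 kg = 3.117714 mcg/kg/hr

3.12 mcg/kg/hr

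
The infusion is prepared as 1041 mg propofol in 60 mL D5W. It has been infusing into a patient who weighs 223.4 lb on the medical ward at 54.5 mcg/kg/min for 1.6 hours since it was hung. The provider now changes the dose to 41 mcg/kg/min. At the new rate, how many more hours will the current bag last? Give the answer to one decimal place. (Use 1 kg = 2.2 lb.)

2.0 hours

Initial rate:
Weight = 223.4 lb ÷ 2.2 lb/kg = 101.5455 kg
Dose = 54.5 mcg/kg/min × 101.5455 kg = 5534.227 mcg/min
5534.227 mcg/min × 60 min/hr = 332053.6 mcg/hr
Concentration = 1041 mg ÷ 60 mL = 17.35 mg/mL = 17350 mcg/mL
Rate = 332053.6 mcg/hr ÷ 17350 mcg/mL = 19.13854 mL/hr
Volume infused so far = 19.13854 mL/hr × 1.6 hr = 30.62166 mL
Volume remaining = 60 − 30.62166 = 29.37834 mL
New rate:
Dose = 41 mcg/kg/min × 101.5455 kg = 4163.364 mcg/min
4163.364 mcg/min × 60 min/hr = 249801.8 mcg/hr
Rate = 249801.8 mcg/hr ÷ 17350 mcg/mL = 14.3978 mL/hr
Time remaining = 29.37834 mL ÷ 14.3978 mL/hr = 2.040474 hr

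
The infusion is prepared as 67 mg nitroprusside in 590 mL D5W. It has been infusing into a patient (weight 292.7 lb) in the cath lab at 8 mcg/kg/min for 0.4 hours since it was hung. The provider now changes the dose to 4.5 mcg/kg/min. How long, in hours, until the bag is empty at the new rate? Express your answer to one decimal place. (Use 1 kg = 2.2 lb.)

Initial rate:
Weight = 292.7 lb ÷ 2.2 lb/kg = 133.0455 kg
Dose = 8 mcg/kg/min × 133.0455 kg = 1064.364 mcg/min
1064.364 mcg/min × 60 min/hr = 63861.82 mcg/hr
Concentration = 67 mg ÷ 590 mL = 0.1135593 mg/mL = 113.5593 mcg/mL
Rate = 63861.82 mcg/hr ÷ 113.5593 mcg/mL = 562.3653 mL/hr
Volume infused so far = 562.3653 mL/hr × 0.4 hr = 224.9461 mL
Volume remaining = 590 − 224.9461 = 365.0539 mL
New rate:
Dose = 4.5 mcg/kg/min × 133.0455 kg = 598.7045 mcg/min
598.7045 mcg/min × 60 min/hr = 35922.27 mcg/hr
Rate = 35922.27 mcg/hr ÷ 113.5593 mcg/mL = 316.3305 mL/hr
Time remaining = 365.0539 mL ÷ 316.3305 mL/hr = 1.154027 hr

1.2 hours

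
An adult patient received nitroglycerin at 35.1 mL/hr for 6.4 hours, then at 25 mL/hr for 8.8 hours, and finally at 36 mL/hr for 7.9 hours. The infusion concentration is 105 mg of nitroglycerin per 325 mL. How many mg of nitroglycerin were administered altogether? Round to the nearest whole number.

236 mg

Concentration = 105 mg ÷ 325 mL = 0.3230769 mg/mL
Stage 1: 35.1 mL/hr × 6.4 hr = 224.64 mL → 224.64 mL × 0.3230769 mg/mL = 72.576 mg
Stage 2: 25 mL/hr × 8.8 hr = 220 mL → 220 mL × 0.3230769 mg/mL = 71.07692 mg
Stage 3: 36 mL/hr × 7.9 hr = 284.4 mL → 284.4 mL × 0.3230769 mg/mL = 91.88308 mg
Total = 72.576 + 71.07692 + 91.88308 = 235.536 mg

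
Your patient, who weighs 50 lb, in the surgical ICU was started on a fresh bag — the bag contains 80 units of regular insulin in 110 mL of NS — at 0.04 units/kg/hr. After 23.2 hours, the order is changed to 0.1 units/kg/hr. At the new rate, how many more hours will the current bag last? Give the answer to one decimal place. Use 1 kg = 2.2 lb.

Initial rate:
Weight = 50 lb ÷ 2.2 lb/kg = 22.72727 kg
Dose = 0.04 units/kg/hr × 22.72727 kg = 0.9090909 units/hr
Concentration = 80 units ÷ 110 mL = 0.7272727 units/mL
Rate = 0.9090909 units/hr ÷ 0.7272727 units/mL = 1.25 mL/hr
Volume infused so far = 1.25 mL/hr × 23.2 hr = 29 mL
Volume remaining = 110 − 29 = 81 mL
New rate:
Dose = 0.1 units/kg/hr × 22.72727 kg = 2.272727 units/hr
Rate = 2.272727 units/hr ÷ 0.7272727 units/mL = 3.125 mL/hr
Time remaining = 81 mL ÷ 3.125 mL/hr = 25.92 hr

25.9 hours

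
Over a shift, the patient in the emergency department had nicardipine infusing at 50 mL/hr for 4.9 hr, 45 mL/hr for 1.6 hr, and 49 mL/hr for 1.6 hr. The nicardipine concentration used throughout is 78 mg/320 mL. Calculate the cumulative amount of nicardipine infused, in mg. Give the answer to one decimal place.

Concentration = 78 mg ÷ 320 mL = 0.24375 mg/mL
Stage 1: 50 mL/hr × 4.9 hr = 245 mL → 245 mL × 0.24375 mg/mL = 59.71875 mg
Stage 2: 45 mL/hr × 1.6 hr = 72 mL → 72 mL × 0.24375 mg/mL = 17.55 mg
Stage 3: 49 mL/hr × 1.6 hr = 78.4 mL → 78.4 mL × 0.24375 mg/mL = 19.11 mg
Total = 59.71875 + 17.55 + 19.11 = 96.37875 mg

96.4 mg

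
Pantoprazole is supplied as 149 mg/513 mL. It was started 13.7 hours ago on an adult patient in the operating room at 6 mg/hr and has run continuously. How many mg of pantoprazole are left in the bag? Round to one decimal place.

66.8 mg

Concentration = 149 mg ÷ 513 mL = 0.2904483 mg/mL
Rate = 6 mg/hr ÷ 0.2904483 mg/mL = 20.65772 mL/hr
Volume infused = 20.65772 mL/hr × 13.7 hr = 283.0107 mL
Volume remaining = 513 − 283.0107 = 229.9893 mL
Drug remaining = 229.9893 mL × 0.2904483 mg/mL = 66.8 mg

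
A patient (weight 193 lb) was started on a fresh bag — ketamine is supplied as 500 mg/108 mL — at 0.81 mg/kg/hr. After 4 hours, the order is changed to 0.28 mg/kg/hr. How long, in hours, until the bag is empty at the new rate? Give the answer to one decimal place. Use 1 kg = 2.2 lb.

Initial rate:
Weight = 193 lb ÷ 2.2 lb/kg = 87.72727 kg
Dose = 0.81 mg/kg/hr × 87.72727 kg = 71.05909 mg/hr
Concentration = 500 mg ÷ 108 mL = 4.62963 mg/mL
Rate = 71.05909 mg/hr ÷ 4.62963 mg/mL = 15.34876 mL/hr
Volume infused so far = 15.34876 mL/hr × 4 hr = 61.39505 mL
Volume remaining = 108 − 61.39505 = 46.60495 mL
New rate:
Dose = 0.28 mg/kg/hr × 87.72727 kg = 24.56364 mg/hr
Rate = 24.56364 mg/hr ÷ 4.62963 mg/mL = 5.305745 mL/hr
Time remaining = 46.60495 mL ÷ 5.305745 mL/hr = 8.783864 hr

8.8 hours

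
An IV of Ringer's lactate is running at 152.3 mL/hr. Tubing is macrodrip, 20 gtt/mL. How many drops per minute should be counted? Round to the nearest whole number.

51 gtt/min

152.3 mL/hr ÷ 60 min/hr = 2.538333 mL/min
2.538333 mL/min × 20 gtt/mL = 50.76667 gtt/min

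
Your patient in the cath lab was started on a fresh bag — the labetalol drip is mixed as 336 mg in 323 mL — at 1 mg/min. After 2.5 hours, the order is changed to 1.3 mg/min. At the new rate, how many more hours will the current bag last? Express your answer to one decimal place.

Initial rate:
1 mg/min × 60 min/hr = 60 mg/hr
Concentration = 336 mg ÷ 323 mL = 1.040248 mg/mL
Rate = 60 mg/hr ÷ 1.040248 mg/mL = 57.67857 mL/hr
Volume infused so far = 57.67857 mL/hr × 2.5 hr = 144.1964 mL
Volume remaining = 323 − 144.1964 = 178.8036 mL
New rate:
1.3 mg/min × 60 min/hr = 78 mg/hr
Rate = 78 mg/hr ÷ 1.040248 mg/mL = 74.98214 mL/hr
Time remaining = 178.8036 mL ÷ 74.98214 mL/hr = 2.384615 hr

2.4 hours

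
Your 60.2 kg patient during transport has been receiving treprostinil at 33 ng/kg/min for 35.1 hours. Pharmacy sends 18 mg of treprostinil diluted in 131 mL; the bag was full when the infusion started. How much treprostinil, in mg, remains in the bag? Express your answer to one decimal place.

13.8 mg

Dose = 33 ng/kg/min × 60.2 kg = 1986.6 ng/min
1986.6 ng/min × 60 min/hr = 119196 ng/hr
Concentration = 18 mg ÷ 131 mL = 0.1374046 mg/mL = 137404.6 ng/mL
Rate = 119196 ng/hr ÷ 137404.6 ng/mL = 0.867482 mL/hr
Volume infused = 0.867482 mL/hr × 35.1 hr = 30.44862 mL
Volume remaining = 131 − 30.44862 = 100.5514 mL
Drug remaining = 100.5514 mL × 137404.6 ng/mL = 13816220 ng = 13.81622 mg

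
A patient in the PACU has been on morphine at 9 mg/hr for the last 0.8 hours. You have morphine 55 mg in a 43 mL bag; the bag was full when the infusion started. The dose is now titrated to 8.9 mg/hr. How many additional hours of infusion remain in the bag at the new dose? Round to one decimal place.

Initial rate:
Concentration = 55 mg ÷ 43 mL = 1.27907 mg/mL
Rate = 9 mg/hr ÷ 1.27907 mg/mL = 7.036364 mL/hr
Volume infused so far = 7.036364 mL/hr × 0.8 hr = 5.629091 mL
Volume remaining = 43 − 5.629091 = 37.37091 mL
New rate:
Rate = 8.9 mg/hr ÷ 1.27907 mg/mL = 6.958182 mL/hr
Time remaining = 37.37091 mL ÷ 6.958182 mL/hr = 5.370787 hr

5.4 hours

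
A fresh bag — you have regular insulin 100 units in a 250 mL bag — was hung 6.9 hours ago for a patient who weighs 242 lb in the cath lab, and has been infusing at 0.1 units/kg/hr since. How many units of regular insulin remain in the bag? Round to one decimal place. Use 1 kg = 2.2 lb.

Weight = 242 lb ÷ 2.2 lb/kg = 110 kg
Dose = 0.1 units/kg/hr × 110 kg = 11 units/hr
Concentration = 100 units ÷ 250 mL = 0.4 units/mL
Rate = 11 units/hr ÷ 0.4 units/mL = 27.5 mL/hr
Volume infused = 27.5 mL/hr × 6.9 hr = 189.75 mL
Volume remaining = 250 − 189.75 = 60.25 mL
Drug remaining = 60.25 mL × 0.4 units/mL = 24.1 units

24.1 units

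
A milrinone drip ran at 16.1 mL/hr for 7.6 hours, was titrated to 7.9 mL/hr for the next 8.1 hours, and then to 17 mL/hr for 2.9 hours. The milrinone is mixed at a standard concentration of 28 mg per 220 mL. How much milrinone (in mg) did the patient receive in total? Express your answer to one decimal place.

30.0 mg

Concentration = 28 mg ÷ 220 mL = 0.1272727 mg/mL
Stage 1: 16.1 mL/hr × 7.6 hr = 122.36 mL → 122.36 mL × 0.1272727 mg/mL = 15.57309 mg
Stage 2: 7.9 mL/hr × 8.1 hr = 63.99 mL → 63.99 mL × 0.1272727 mg/mL = 8.144182 mg
Stage 3: 17 mL/hr × 2.9 hr = 49.3 mL → 49.3 mL × 0.1272727 mg/mL = 6.274545 mg
Total = 15.57309 + 8.144182 + 6.274545 = 29.99182 mg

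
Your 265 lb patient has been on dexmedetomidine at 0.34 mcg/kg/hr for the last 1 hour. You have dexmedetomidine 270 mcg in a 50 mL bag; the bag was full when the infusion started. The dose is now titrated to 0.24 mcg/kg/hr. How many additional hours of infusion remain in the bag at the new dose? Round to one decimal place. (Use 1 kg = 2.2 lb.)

Initial rate:
Weight = 265 lb ÷ 2.2 lb/kg = 120.4545 kg
Dose = 0.34 mcg/kg/hr × 120.4545 kg = 40.95455 mcg/hr
Concentration = 270 mcg ÷ 50 mL = 5.4 mcg/mL
Rate = 40.95455 mcg/hr ÷ 5.4 mcg/mL = 7.584175 mL/hr
Volume infused so far = 7.584175 mL/hr × 1 hr = 7.584175 mL
Volume remaining = 50 − 7.584175 = 42.41582 mL
New rate:
Dose = 0.24 mcg/kg/hr × 120.4545 kg = 28.90909 mcg/hr
Rate = 28.90909 mcg/hr ÷ 5.4 mcg/mL = 5.353535 mL/hr
Time remaining = 42.41582 mL ÷ 5.353535 mL/hr = 7.922956 hr

7.9 hours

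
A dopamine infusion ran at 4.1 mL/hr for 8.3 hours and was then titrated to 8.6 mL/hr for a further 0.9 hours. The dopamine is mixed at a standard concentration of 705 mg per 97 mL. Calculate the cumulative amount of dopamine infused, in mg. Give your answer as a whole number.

Concentration = 705 mg ÷ 97 mL = 7.268041 mg/mL
Stage 1: 4.1 mL/hr × 8.3 hr = 34.03 mL → 34.03 mL × 7.268041 mg/mL = 247.3314 mg
Stage 2: 8.6 mL/hr × 0.9 hr = 7.74 mL → 7.74 mL × 7.268041 mg/mL = 56.25464 mg
Total = 247.3314 + 56.25464 = 303.5861 mg

304 mg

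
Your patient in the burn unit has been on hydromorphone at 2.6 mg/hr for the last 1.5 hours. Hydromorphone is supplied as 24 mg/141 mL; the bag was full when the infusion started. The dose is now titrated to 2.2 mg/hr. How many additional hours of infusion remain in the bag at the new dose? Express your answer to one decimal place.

9.1 hours

Initial rate:
Concentration = 24 mg ÷ 141 mL = 0.1702128 mg/mL
Rate = 2.6 mg/hr ÷ 0.1702128 mg/mL = 15.275 mL/hr
Volume infused so far = 15.275 mL/hr × 1.5 hr = 22.9125 mL
Volume remaining = 141 − 22.9125 = 118.0875 mL
New rate:
Rate = 2.2 mg/hr ÷ 0.1702128 mg/mL = 12.925 mL/hr
Time remaining = 118.0875 mL ÷ 12.925 mL/hr = 9.136364 hr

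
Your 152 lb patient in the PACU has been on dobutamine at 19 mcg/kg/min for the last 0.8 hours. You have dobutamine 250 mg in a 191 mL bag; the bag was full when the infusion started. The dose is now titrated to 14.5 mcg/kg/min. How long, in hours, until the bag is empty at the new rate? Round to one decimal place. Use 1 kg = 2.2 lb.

3.1 hours

Initial rate:
Weight = 152 lb ÷ 2.2 lb/kg = 69.09091 kg
Dose = 19 mcg/kg/min × 69.09091 kg = 1312.727 mcg/min
1312.727 mcg/min × 60 min/hr = 78763.64 mcg/hr
Concentration = 250 mg ÷ 191 mL = 1.308901 mg/mL = 1308.901 mcg/mL
Rate = 78763.64 mcg/hr ÷ 1308.901 mcg/mL = 60.17542 mL/hr
Volume infused so far = 60.17542 mL/hr × 0.8 hr = 48.14033 mL
Volume remaining = 191 − 48.14033 = 142.8597 mL
New rate:
Dose = 14.5 mcg/kg/min × 69.09091 kg = 1001.818 mcg/min
1001.818 mcg/min × 60 min/hr = 60109.09 mcg/hr
Rate = 60109.09 mcg/hr ÷ 1308.901 mcg/mL = 45.92335 mL/hr
Time remaining = 142.8597 mL ÷ 45.92335 mL/hr = 3.110829 hr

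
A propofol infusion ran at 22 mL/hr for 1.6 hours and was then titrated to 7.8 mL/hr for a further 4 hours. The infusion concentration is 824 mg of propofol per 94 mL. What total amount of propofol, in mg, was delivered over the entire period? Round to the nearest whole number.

Concentration = 824 mg ÷ 94 mL = 8.765957 mg/mL
Stage 1: 22 mL/hr × 1.6 hr = 35.2 mL → 35.2 mL × 8.765957 mg/mL = 308.5617 mg
Stage 2: 7.8 mL/hr × 4 hr = 31.2 mL → 31.2 mL × 8.765957 mg/mL = 273.4979 mg
Total = 308.5617 + 273.4979 = 582.0596 mg

582 mg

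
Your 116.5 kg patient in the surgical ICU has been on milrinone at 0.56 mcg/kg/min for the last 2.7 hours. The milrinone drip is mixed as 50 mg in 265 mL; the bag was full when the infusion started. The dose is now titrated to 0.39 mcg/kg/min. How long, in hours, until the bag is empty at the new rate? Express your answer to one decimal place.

14.5 hours

Initial rate:
Dose = 0.56 mcg/kg/min × 116.5 kg = 65.24 mcg/min
65.24 mcg/min × 60 min/hr = 3914.4 mcg/hr
Concentration = 50 mg ÷ 265 mL = 0.1886792 mg/mL = 188.6792 mcg/mL
Rate = 3914.4 mcg/hr ÷ 188.6792 mcg/mL = 20.74632 mL/hr
Volume infused so far = 20.74632 mL/hr × 2.7 hr = 56.01506 mL
Volume remaining = 265 − 56.01506 = 208.9849 mL
New rate:
Dose = 0.39 mcg/kg/min × 116.5 kg = 45.435 mcg/min
45.435 mcg/min × 60 min/hr = 2726.1 mcg/hr
Rate = 2726.1 mcg/hr ÷ 188.6792 mcg/mL = 14.44833 mL/hr
Time remaining = 208.9849 mL ÷ 14.44833 mL/hr = 14.4643 hr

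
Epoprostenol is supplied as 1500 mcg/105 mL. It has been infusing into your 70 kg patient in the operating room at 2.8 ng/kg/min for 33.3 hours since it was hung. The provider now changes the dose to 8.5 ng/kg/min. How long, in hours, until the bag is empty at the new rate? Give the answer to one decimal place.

Initial rate:
Dose = 2.8 ng/kg/min × 70 kg = 196 ng/min
196 ng/min × 60 min/hr = 11760 ng/hr
Concentration = 1500 mcg ÷ 105 mL = 14.28571 mcg/mL = 14285.71 ng/mL
Rate = 11760 ng/hr ÷ 14285.71 ng/mL = 0.8232 mL/hr
Volume infused so far = 0.8232 mL/hr × 33.3 hr = 27.41256 mL
Volume remaining = 105 − 27.41256 = 77.58744 mL
New rate:
Dose = 8.5 ng/kg/min × 70 kg = 595 ng/min
595 ng/min × 60 min/hr = 35700 ng/hr
Rate = 35700 ng/hr ÷ 14285.71 ng/mL = 2.499 mL/hr
Time remaining = 77.58744 mL ÷ 2.499 mL/hr = 31.04739 hr

31.0 hours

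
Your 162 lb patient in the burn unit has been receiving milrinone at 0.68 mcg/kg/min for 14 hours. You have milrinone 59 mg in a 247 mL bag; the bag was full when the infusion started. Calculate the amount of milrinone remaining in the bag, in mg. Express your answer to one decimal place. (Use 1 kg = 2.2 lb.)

Weight = 162 lb ÷ 2.2 lb/kg = 73.63636 kg
Dose = 0.68 mcg/kg/min × 73.63636 kg = 50.07273 mcg/min
50.07273 mcg/min × 60 min/hr = 3004.364 mcg/hr
Concentration = 59 mg ÷ 247 mL = 0.2388664 mg/mL = 238.8664 mcg/mL
Rate = 3004.364 mcg/hr ÷ 238.8664 mcg/mL = 12.57759 mL/hr
Volume infused = 12.57759 mL/hr × 14 hr = 176.0863 mL
Volume remaining = 247 − 176.0863 = 70.91374 mL
Drug remaining = 70.91374 mL × 238.8664 mcg/mL = 16938.91 mcg = 16.93891 mg

16.9 mg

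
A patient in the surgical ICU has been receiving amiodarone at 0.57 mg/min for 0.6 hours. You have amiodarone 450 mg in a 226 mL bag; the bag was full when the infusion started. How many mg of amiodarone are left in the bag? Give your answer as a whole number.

0.57 mg/min × 60 min/hr = 34.2 mg/hr
Concentration = 450 mg ÷ 226 mL = 1.99115 mg/mL
Rate = 34.2 mg/hr ÷ 1.99115 mg/mL = 17.176 mL/hr
Volume infused = 17.176 mL/hr × 0.6 hr = 10.3056 mL
Volume remaining = 226 − 10.3056 = 215.6944 mL
Drug remaining = 215.6944 mL × 1.99115 mg/mL = 429.48 mg

429 mg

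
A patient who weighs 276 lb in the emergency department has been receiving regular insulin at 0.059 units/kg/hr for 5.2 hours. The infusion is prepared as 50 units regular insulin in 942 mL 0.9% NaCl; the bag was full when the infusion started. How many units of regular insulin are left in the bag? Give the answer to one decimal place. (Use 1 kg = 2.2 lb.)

Weight = 276 lb ÷ 2.2 lb/kg = 125.4545 kg
Dose = 0.059 units/kg/hr × 125.4545 kg = 7.401818 units/hr
Concentration = 50 units ÷ 942 mL = 0.05307856 units/mL
Rate = 7.401818 units/hr ÷ 0.05307856 units/mL = 139.4503 mL/hr
Volume infused = 139.4503 mL/hr × 5.2 hr = 725.1413 mL
Volume remaining = 942 − 725.1413 = 216.8587 mL
Drug remaining = 216.8587 mL × 0.05307856 units/mL = 11.51055 units

11.5 units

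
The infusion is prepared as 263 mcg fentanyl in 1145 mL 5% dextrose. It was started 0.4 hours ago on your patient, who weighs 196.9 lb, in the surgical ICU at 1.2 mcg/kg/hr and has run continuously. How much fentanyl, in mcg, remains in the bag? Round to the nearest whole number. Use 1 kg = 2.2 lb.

220 mcg

Weight = 196.9 lb ÷ 2.2 lb/kg = 89.5 kg
Dose = 1.2 mcg/kg/hr × 89.5 kg = 107.4 mcg/hr
Concentration = 263 mcg ÷ 1145 mL = 0.2296943 mcg/mL
Rate = 107.4 mcg/hr ÷ 0.2296943 mcg/mL = 467.5779 mL/hr
Volume infused = 467.5779 mL/hr × 0.4 hr = 187.0312 mL
Volume remaining = 1145 − 187.0312 = 957.9688 mL
Drug remaining = 957.9688 mL × 0.2296943 mcg/mL = 220.04 mcg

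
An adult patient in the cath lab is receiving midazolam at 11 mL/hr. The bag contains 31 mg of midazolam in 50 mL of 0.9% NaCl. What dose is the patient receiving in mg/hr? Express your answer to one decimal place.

Concentration = 31 mg ÷ 50 mL = 0.62 mg/mL
Drug rate = 11 mL/hr × 0.62 mg/mL = 6.82 mg/hr

6.8 mg/hr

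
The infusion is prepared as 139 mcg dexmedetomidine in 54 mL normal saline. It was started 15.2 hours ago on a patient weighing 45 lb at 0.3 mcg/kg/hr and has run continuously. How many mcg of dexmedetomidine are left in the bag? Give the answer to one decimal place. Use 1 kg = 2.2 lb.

45.7 mcg

Weight = 45 lb ÷ 2.2 lb/kg = 20.45455 kg
Dose = 0.3 mcg/kg/hr × 20.45455 kg = 6.136364 mcg/hr
Concentration = 139 mcg ÷ 54 mL = 2.574074 mcg/mL
Rate = 6.136364 mcg/hr ÷ 2.574074 mcg/mL = 2.383911 mL/hr
Volume infused = 2.383911 mL/hr × 15.2 hr = 36.23545 mL
Volume remaining = 54 − 36.23545 = 17.76455 mL
Drug remaining = 17.76455 mL × 2.574074 mcg/mL = 45.72727 mcg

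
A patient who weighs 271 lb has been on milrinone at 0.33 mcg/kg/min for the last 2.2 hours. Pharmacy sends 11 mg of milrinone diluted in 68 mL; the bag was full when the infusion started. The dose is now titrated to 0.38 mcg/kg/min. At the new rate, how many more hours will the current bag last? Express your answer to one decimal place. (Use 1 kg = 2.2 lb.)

Initial rate:
Weight = 271 lb ÷ 2.2 lb/kg = 123.1818 kg
Dose = 0.33 mcg/kg/min × 123.1818 kg = 40.65 mcg/min
40.65 mcg/min × 60 min/hr = 2439 mcg/hr
Concentration = 11 mg ÷ 68 mL = 0.1617647 mg/mL = 161.7647 mcg/mL
Rate = 2439 mcg/hr ÷ 161.7647 mcg/mL = 15.07745 mL/hr
Volume infused so far = 15.07745 mL/hr × 2.2 hr = 33.1704 mL
Volume remaining = 68 − 33.1704 = 34.8296 mL
New rate:
Dose = 0.38 mcg/kg/min × 123.1818 kg = 46.80909 mcg/min
46.80909 mcg/min × 60 min/hr = 2808.545 mcg/hr
Rate = 2808.545 mcg/hr ÷ 161.7647 mcg/mL = 17.36192 mL/hr
Time remaining = 34.8296 mL ÷ 17.36192 mL/hr = 2.006092 hr

2.0 hours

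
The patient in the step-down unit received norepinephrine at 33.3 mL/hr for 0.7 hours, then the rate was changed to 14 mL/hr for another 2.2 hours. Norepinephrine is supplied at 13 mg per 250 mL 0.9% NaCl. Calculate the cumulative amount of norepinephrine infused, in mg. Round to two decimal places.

Concentration = 13 mg ÷ 250 mL = 0.052 mg/mL
Stage 1: 33.3 mL/hr × 0.7 hr = 23.31 mL → 23.31 mL × 0.052 mg/mL = 1.21212 mg
Stage 2: 14 mL/hr × 2.2 hr = 30.8 mL → 30.8 mL × 0.052 mg/mL = 1.6016 mg
Total = 1.21212 + 1.6016 = 2.81372 mg

2.81 mg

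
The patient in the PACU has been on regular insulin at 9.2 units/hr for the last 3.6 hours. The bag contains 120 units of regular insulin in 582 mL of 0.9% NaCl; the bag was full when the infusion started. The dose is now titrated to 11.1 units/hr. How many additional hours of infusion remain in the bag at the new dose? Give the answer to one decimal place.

Initial rate:
Concentration = 120 units ÷ 582 mL = 0.2061856 units/mL
Rate = 9.2 units/hr ÷ 0.2061856 units/mL = 44.62 mL/hr
Volume infused so far = 44.62 mL/hr × 3.6 hr = 160.632 mL
Volume remaining = 582 − 160.632 = 421.368 mL
New rate:
Rate = 11.1 units/hr ÷ 0.2061856 units/mL = 53.835 mL/hr
Time remaining = 421.368 mL ÷ 53.835 mL/hr = 7.827027 hr

7.8 hours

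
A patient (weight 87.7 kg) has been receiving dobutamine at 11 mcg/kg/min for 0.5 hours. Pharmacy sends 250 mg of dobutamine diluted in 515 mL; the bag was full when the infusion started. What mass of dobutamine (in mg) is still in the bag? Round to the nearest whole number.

Dose = 11 mcg/kg/min × 87.7 kg = 964.7 mcg/min
964.7 mcg/min × 60 min/hr = 57882 mcg/hr
Concentration = 250 mg ÷ 515 mL = 0.4854369 mg/mL = 485.4369 mcg/mL
Rate = 57882 mcg/hr ÷ 485.4369 mcg/mL = 119.2369 mL/hr
Volume infused = 119.2369 mL/hr × 0.5 hr = 59.61846 mL
Volume remaining = 515 − 59.61846 = 455.3815 mL
Drug remaining = 455.3815 mL × 485.4369 mcg/mL = 221059 mcg = 221.059 mg

221 mg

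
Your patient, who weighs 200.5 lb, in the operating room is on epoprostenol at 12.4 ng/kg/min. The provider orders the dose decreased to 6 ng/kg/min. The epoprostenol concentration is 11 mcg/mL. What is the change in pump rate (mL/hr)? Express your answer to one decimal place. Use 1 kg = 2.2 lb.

At the current dose:
Weight = 200.5 lb ÷ 2.2 lb/kg = 91.13636 kg
Dose = 12.4 ng/kg/min × 91.13636 kg = 1130.091 ng/min
1130.091 ng/min × 60 min/hr = 67805.45 ng/hr
Concentration = 11 mcg/mL = 11000 ng/mL
Rate = 67805.45 ng/hr ÷ 11000 ng/mL = 6.164132 mL/hr
At the new dose:
Dose = 6 ng/kg/min × 91.13636 kg = 546.8182 ng/min
546.8182 ng/min × 60 min/hr = 32809.09 ng/hr
Rate = 32809.09 ng/hr ÷ 11000 ng/mL = 2.982645 mL/hr
Change = 2.982645 − 6.164132 = -3.181488 mL/hr → 3.181488 mL/hr decrease

3.2 mL/hr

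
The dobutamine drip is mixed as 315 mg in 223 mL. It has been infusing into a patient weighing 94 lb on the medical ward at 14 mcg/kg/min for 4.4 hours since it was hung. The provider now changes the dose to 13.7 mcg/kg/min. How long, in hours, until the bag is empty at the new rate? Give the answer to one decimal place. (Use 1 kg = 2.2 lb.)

Initial rate:
Weight = 94 lb ÷ 2.2 lb/kg = 42.72727 kg
Dose = 14 mcg/kg/min × 42.72727 kg = 598.1818 mcg/min
598.1818 mcg/min × 60 min/hr = 35890.91 mcg/hr
Concentration = 315 mg ÷ 223 mL = 1.412556 mg/mL = 1412.556 mcg/mL
Rate = 35890.91 mcg/hr ÷ 1412.556 mcg/mL = 25.40848 mL/hr
Volume infused so far = 25.40848 mL/hr × 4.4 hr = 111.7973 mL
Volume remaining = 223 − 111.7973 = 111.2027 mL
New rate:
Dose = 13.7 mcg/kg/min × 42.72727 kg = 585.3636 mcg/min
585.3636 mcg/min × 60 min/hr = 35121.82 mcg/hr
Rate = 35121.82 mcg/hr ÷ 1412.556 mcg/mL = 24.86402 mL/hr
Time remaining = 111.2027 mL ÷ 24.86402 mL/hr = 4.472434 hr

4.5 hours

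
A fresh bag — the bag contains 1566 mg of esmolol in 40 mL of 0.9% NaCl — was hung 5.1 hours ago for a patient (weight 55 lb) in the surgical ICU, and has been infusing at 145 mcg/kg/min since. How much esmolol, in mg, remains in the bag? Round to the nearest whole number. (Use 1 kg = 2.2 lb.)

457 mg

Weight = 55 lb ÷ 2.2 lb/kg = 25 kg
Dose = 145 mcg/kg/min × 25 kg = 3625 mcg/min
3625 mcg/min × 60 min/hr = 217500 mcg/hr
Concentration = 1566 mg ÷ 40 mL = 39.15 mg/mL = 39150 mcg/mL
Rate = 217500 mcg/hr ÷ 39150 mcg/mL = 5.555556 mL/hr
Volume infused = 5.555556 mL/hr × 5.1 hr = 28.33333 mL
Volume remaining = 40 − 28.33333 = 11.66667 mL
Drug remaining = 11.66667 mL × 39150 mcg/mL = 456750 mcg = 456.75 mg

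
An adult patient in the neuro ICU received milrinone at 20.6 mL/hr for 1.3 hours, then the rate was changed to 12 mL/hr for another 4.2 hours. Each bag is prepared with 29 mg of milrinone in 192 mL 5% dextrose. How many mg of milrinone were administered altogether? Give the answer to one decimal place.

Concentration = 29 mg ÷ 192 mL = 0.1510417 mg/mL
Stage 1: 20.6 mL/hr × 1.3 hr = 26.78 mL → 26.78 mL × 0.1510417 mg/mL = 4.044896 mg
Stage 2: 12 mL/hr × 4.2 hr = 50.4 mL → 50.4 mL × 0.1510417 mg/mL = 7.6125 mg
Total = 4.044896 + 7.6125 = 11.6574 mg

11.7 mg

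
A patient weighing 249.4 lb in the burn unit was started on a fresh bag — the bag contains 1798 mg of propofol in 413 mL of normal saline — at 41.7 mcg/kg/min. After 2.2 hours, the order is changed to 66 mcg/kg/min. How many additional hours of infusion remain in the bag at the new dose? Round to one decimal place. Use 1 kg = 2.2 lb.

2.6 hours

Initial rate:
Weight = 249.4 lb ÷ 2.2 lb/kg = 113.3636 kg
Dose = 41.7 mcg/kg/min × 113.3636 kg = 4727.264 mcg/min
4727.264 mcg/min × 60 min/hr = 283635.8 mcg/hr
Concentration = 1798 mg ÷ 413 mL = 4.353511 mg/mL = 4353.511 mcg/mL
Rate = 283635.8 mcg/hr ÷ 4353.511 mcg/mL = 65.15105 mL/hr
Volume infused so far = 65.15105 mL/hr × 2.2 hr = 143.3323 mL
Volume remaining = 413 − 143.3323 = 269.6677 mL
New rate:
Dose = 66 mcg/kg/min × 113.3636 kg = 7482 mcg/min
7482 mcg/min × 60 min/hr = 448920 mcg/hr
Rate = 448920 mcg/hr ÷ 4353.511 mcg/mL = 103.1168 mL/hr
Time remaining = 269.6677 mL ÷ 103.1168 mL/hr = 2.615168 hr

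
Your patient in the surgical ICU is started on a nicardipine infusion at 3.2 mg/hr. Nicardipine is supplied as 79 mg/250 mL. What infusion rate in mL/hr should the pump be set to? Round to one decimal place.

Concentration = 79 mg ÷ 250 mL = 0.316 mg/mL
Rate = 3.2 mg/hr ÷ 0.316 mg/mL = 10.12658 mL/hr

10.1 mL/hr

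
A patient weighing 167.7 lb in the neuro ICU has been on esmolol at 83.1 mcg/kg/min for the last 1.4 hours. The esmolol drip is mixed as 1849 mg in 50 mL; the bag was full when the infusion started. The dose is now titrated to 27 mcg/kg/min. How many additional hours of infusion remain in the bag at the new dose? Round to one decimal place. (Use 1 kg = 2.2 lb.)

10.7 hours

Initial rate:
Weight = 167.7 lb ÷ 2.2 lb/kg = 76.22727 kg
Dose = 83.1 mcg/kg/min × 76.22727 kg = 6334.486 mcg/min
6334.486 mcg/min × 60 min/hr = 380069.2 mcg/hr
Concentration = 1849 mg ÷ 50 mL = 36.98 mg/mL = 36980 mcg/mL
Rate = 380069.2 mcg/hr ÷ 36980 mcg/mL = 10.2777 mL/hr
Volume infused so far = 10.2777 mL/hr × 1.4 hr = 14.38877 mL
Volume remaining = 50 − 14.38877 = 35.61123 mL
New rate:
Dose = 27 mcg/kg/min × 76.22727 kg = 2058.136 mcg/min
2058.136 mcg/min × 60 min/hr = 123488.2 mcg/hr
Rate = 123488.2 mcg/hr ÷ 36980 mcg/mL = 3.339323 mL/hr
Time remaining = 35.61123 mL ÷ 3.339323 mL/hr = 10.6642 hr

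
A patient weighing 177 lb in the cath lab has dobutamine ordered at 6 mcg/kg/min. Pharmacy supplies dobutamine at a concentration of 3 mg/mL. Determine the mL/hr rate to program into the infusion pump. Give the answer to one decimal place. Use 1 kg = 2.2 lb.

Weight = 177 lb ÷ 2.2 lb/kg = 80.45455 kg
Dose = 6 mcg/kg/min × 80.45455 kg = 482.7273 mcg/min
482.7273 mcg/min × 60 min/hr = 28963.64 mcg/hr
Concentration = 3 mg/mL = 3000 mcg/mL
Rate = 28963.64 mcg/hr ÷ 3000 mcg/mL = 9.654545 mL/hr

9.7 mL/hr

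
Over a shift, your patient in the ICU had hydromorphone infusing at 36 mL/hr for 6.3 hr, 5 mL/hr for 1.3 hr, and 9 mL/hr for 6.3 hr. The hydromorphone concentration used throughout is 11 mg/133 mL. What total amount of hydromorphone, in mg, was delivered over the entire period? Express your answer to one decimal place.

24.0 mg

Concentration = 11 mg ÷ 133 mL = 0.08270677 mg/mL
Stage 1: 36 mL/hr × 6.3 hr = 226.8 mL → 226.8 mL × 0.08270677 mg/mL = 18.75789 mg
Stage 2: 5 mL/hr × 1.3 hr = 6.5 mL → 6.5 mL × 0.08270677 mg/mL = 0.537594 mg
Stage 3: 9 mL/hr × 6.3 hr = 56.7 mL → 56.7 mL × 0.08270677 mg/mL = 4.689474 mg
Total = 18.75789 + 0.537594 + 4.689474 = 23.98496 mg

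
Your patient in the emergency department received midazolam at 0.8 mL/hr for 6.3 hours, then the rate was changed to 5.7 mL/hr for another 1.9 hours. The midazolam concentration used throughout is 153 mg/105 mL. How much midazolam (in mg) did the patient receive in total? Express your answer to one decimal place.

23.1 mg

Concentration = 153 mg ÷ 105 mL = 1.457143 mg/mL
Stage 1: 0.8 mL/hr × 6.3 hr = 5.04 mL → 5.04 mL × 1.457143 mg/mL = 7.344 mg
Stage 2: 5.7 mL/hr × 1.9 hr = 10.83 mL → 10.83 mL × 1.457143 mg/mL = 15.78086 mg
Total = 7.344 + 15.78086 = 23.12486 mg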